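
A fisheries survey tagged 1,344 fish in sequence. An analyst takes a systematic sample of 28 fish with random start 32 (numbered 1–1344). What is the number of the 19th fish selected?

896

k = 1344/28 = 48
19th selection = r + (19−1)·k = 32 + 18×48 = 32 + 864 = 896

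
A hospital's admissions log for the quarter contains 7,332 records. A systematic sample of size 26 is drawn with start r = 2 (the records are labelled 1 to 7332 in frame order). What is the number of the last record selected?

7052

k = 7332/26 = 282
26th selection = r + (26−1)·k = 2 + 25×282 = 2 + 7050 = 7052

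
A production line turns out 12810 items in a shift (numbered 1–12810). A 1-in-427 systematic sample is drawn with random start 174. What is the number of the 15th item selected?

k = 427
15th selection = r + (15−1)·k = 174 + 14×427 = 174 + 5978 = 6152

6152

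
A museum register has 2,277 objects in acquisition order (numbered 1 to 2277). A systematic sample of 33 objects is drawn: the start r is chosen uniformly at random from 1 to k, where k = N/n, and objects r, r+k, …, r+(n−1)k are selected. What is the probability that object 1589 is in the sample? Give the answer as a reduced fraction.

1/69

k = 2277/33 = 69.
Object 1589 is selected iff r ≡ 1589 (mod 69); exactly one such r in {1,…,69}.
Inclusion probability = 1/69.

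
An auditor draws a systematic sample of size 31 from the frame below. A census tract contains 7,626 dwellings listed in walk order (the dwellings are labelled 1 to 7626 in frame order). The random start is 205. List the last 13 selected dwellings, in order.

4633, 4879, 5125, 5371, 5617, 5863, 6109, 6355, 6601, 6847, 7093, 7339, 7585

k = N/n = 7626/31 = 246
19th selection = 205 + 18×246 = 4633
20th: 4633 + 246 = 4879
21st: 4879 + 246 = 5125
22nd: 5125 + 246 = 5371
23rd: 5371 + 246 = 5617
24th: 5617 + 246 = 5863
25th: 5863 + 246 = 6109
26th: 6109 + 246 = 6355
27th: 6355 + 246 = 6601
28th: 6601 + 246 = 6847
29th: 6847 + 246 = 7093
30th: 7093 + 246 = 7339
31st: 7339 + 246 = 7585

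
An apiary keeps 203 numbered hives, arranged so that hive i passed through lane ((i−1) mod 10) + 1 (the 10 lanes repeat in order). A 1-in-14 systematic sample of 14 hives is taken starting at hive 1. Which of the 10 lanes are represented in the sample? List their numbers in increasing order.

1, 3, 5, 7, 9

Consecutive selections differ by k = 14, so their lane numbers differ by 14 mod 10 = 4.
gcd(14, 10) = 2, so the sample visits 10/2 = 5 distinct residues mod 10.
Start 1 is lane 1; the lanes hit are 1, 3, 5, 7, 9.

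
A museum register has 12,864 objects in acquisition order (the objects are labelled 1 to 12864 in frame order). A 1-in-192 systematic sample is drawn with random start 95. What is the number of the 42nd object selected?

k = 192
42nd selection = r + (42−1)·k = 95 + 41×192 = 95 + 7872 = 7967

7967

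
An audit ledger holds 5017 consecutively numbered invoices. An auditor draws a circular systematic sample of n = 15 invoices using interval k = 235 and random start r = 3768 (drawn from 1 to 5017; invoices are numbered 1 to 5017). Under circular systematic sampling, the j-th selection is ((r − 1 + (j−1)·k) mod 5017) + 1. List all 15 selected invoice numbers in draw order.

Selection 1: 3768
Selection 2: 3768 + 235 = 4003
Selection 3: 4003 + 235 = 4238
Selection 4: 4238 + 235 = 4473
Selection 5: 4473 + 235 = 4708
Selection 6: 4708 + 235 = 4943
Selection 7: 4943 + 235 = 5178 → 5178 − 5017 = 161
Selection 8: 161 + 235 = 396
Selection 9: 396 + 235 = 631
Selection 10: 631 + 235 = 866
Selection 11: 866 + 235 = 1101
Selection 12: 1101 + 235 = 1336
Selection 13: 1336 + 235 = 1571
Selection 14: 1571 + 235 = 1806
Selection 15: 1806 + 235 = 2041

3768, 4003, 4238, 4473, 4708, 4943, 161, 396, 631, 866, 1101, 1336, 1571, 1806, 2041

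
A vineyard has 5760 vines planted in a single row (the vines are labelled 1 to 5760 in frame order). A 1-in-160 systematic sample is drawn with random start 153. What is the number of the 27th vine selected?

k = 160
27th selection = r + (27−1)·k = 153 + 26×160 = 153 + 4160 = 4313

4313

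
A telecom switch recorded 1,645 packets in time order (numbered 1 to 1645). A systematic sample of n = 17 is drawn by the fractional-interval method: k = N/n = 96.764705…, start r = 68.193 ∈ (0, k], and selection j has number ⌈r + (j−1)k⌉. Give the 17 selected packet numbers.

j=1: r + 0k = 68.193 → ⌈·⌉ = 69
j=2: r + 1k = 164.957705… → ⌈·⌉ = 165
j=3: r + 2k = 261.722411… → ⌈·⌉ = 262
j=4: r + 3k = 358.487117… → ⌈·⌉ = 359
j=5: r + 4k = 455.251823… → ⌈·⌉ = 456
j=6: r + 5k = 552.016529… → ⌈·⌉ = 553
j=7: r + 6k = 648.781235… → ⌈·⌉ = 649
j=8: r + 7k = 745.545941… → ⌈·⌉ = 746
j=9: r + 8k = 842.310647… → ⌈·⌉ = 843
j=10: r + 9k = 939.075352… → ⌈·⌉ = 940
j=11: r + 10k = 1035.840058… → ⌈·⌉ = 1036
j=12: r + 11k = 1132.604764… → ⌈·⌉ = 1133
j=13: r + 12k = 1229.369470… → ⌈·⌉ = 1230
j=14: r + 13k = 1326.134176… → ⌈·⌉ = 1327
j=15: r + 14k = 1422.898882… → ⌈·⌉ = 1423
j=16: r + 15k = 1519.663588… → ⌈·⌉ = 1520
j=17: r + 16k = 1616.428294… → ⌈·⌉ = 1617

69, 165, 262, 359, 456, 553, 649, 746, 843, 940, 1036, 1133, 1230, 1327, 1423, 1520, 1617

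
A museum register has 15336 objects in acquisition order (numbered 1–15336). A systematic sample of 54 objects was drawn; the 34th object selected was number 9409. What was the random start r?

37

k = 15336/54 = 284
r = 9409 − (34−1)×284 = 9409 − 9372 = 37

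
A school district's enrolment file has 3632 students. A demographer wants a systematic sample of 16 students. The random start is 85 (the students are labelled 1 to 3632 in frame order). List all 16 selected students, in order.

85, 312, 539, 766, 993, 1220, 1447, 1674, 1901, 2128, 2355, 2582, 2809, 3036, 3263, 3490

k = N/n = 3632/16 = 227
student 1: 85
student 2: 85 + 227 = 312
student 3: 312 + 227 = 539
student 4: 539 + 227 = 766
student 5: 766 + 227 = 993
student 6: 993 + 227 = 1220
student 7: 1220 + 227 = 1447
student 8: 1447 + 227 = 1674
student 9: 1674 + 227 = 1901
student 10: 1901 + 227 = 2128
student 11: 2128 + 227 = 2355
student 12: 2355 + 227 = 2582
student 13: 2582 + 227 = 2809
student 14: 2809 + 227 = 3036
student 15: 3036 + 227 = 3263
student 16: 3263 + 227 = 3490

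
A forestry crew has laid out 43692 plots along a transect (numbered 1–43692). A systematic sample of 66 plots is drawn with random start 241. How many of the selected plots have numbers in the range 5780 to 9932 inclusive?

6

k = 43692/66 = 662
First selection ≥ 5780: 241 + ⌈(5780−241)/662⌉·662 = 241 + 9×662 = 6199
Last selection ≤ 9932: 241 + ⌊(9932−241)/662⌋·662 = 241 + 14×662 = 9509
Count = 14 − 9 + 1 = 6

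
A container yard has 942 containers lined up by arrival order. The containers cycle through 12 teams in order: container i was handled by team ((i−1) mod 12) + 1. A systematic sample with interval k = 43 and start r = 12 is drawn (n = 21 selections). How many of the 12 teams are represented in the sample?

12

Consecutive selections differ by k = 43, so their team numbers differ by 43 mod 12 = 7.
gcd(43, 12) = 1, so the sample visits 12/1 = 12 distinct residues mod 12.
Start 12 is team 12; the teams hit are 1, 2, 3, 4, 5, 6, 7, 8, 9, 10, 11, 12.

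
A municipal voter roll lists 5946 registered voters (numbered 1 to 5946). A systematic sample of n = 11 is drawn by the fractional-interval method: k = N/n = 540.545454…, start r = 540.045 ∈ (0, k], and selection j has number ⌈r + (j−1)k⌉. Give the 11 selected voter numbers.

j=1: r + 0k = 540.045 → ⌈·⌉ = 541
j=2: r + 1k = 1080.590454… → ⌈·⌉ = 1081
j=3: r + 2k = 1621.135909… → ⌈·⌉ = 1622
j=4: r + 3k = 2161.681363… → ⌈·⌉ = 2162
j=5: r + 4k = 2702.226818… → ⌈·⌉ = 2703
j=6: r + 5k = 3242.772272… → ⌈·⌉ = 3243
j=7: r + 6k = 3783.317727… → ⌈·⌉ = 3784
j=8: r + 7k = 4323.863181… → ⌈·⌉ = 4324
j=9: r + 8k = 4864.408636… → ⌈·⌉ = 4865
j=10: r + 9k = 5404.954090… → ⌈·⌉ = 5405
j=11: r + 10k = 5945.499545… → ⌈·⌉ = 5946

541, 1081, 1622, 2162, 2703, 3243, 3784, 4324, 4865, 5405, 5946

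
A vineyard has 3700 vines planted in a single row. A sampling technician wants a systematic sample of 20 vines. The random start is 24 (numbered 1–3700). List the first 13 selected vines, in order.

24, 209, 394, 579, 764, 949, 1134, 1319, 1504, 1689, 1874, 2059, 2244

k = N/n = 3700/20 = 185
vine 1: 24
vine 2: 24 + 185 = 209
vine 3: 209 + 185 = 394
vine 4: 394 + 185 = 579
vine 5: 579 + 185 = 764
vine 6: 764 + 185 = 949
vine 7: 949 + 185 = 1134
vine 8: 1134 + 185 = 1319
vine 9: 1319 + 185 = 1504
vine 10: 1504 + 185 = 1689
vine 11: 1689 + 185 = 1874
vine 12: 1874 + 185 = 2059
vine 13: 2059 + 185 = 2244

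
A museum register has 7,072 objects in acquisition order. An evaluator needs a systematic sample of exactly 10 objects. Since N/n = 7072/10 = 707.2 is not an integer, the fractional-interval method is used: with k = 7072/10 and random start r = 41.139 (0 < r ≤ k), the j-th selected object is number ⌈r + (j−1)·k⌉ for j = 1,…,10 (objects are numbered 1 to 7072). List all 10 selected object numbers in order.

j=1: r + 0k = 41.139 → ⌈·⌉ = 42
j=2: r + 1k = 748.339 → ⌈·⌉ = 749
j=3: r + 2k = 1455.539 → ⌈·⌉ = 1456
j=4: r + 3k = 2162.739 → ⌈·⌉ = 2163
j=5: r + 4k = 2869.939 → ⌈·⌉ = 2870
j=6: r + 5k = 3577.139 → ⌈·⌉ = 3578
j=7: r + 6k = 4284.339 → ⌈·⌉ = 4285
j=8: r + 7k = 4991.539 → ⌈·⌉ = 4992
j=9: r + 8k = 5698.739 → ⌈·⌉ = 5699
j=10: r + 9k = 6405.939 → ⌈·⌉ = 6406

42, 749, 1456, 2163, 2870, 3578, 4285, 4992, 5699, 6406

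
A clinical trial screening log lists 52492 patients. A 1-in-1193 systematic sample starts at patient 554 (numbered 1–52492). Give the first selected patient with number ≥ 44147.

44695

k = 1193
Steps past start: ⌈(44147 − 554)/1193⌉ = ⌈43593/1193⌉ = 37
Selected patient: 554 + 37×1193 = 44695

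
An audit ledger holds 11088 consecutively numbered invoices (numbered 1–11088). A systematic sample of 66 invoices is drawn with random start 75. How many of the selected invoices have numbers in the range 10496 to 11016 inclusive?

k = 11088/66 = 168
First selection ≥ 10496: 75 + ⌈(10496−75)/168⌉·168 = 75 + 63×168 = 10659
Last selection ≤ 11016: 75 + ⌊(11016−75)/168⌋·168 = 75 + 65×168 = 10995
Count = 65 − 63 + 1 = 3

3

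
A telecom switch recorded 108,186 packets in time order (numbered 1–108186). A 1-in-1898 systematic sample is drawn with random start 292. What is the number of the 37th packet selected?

k = 1898
37th selection = r + (37−1)·k = 292 + 36×1898 = 292 + 68328 = 68620

68620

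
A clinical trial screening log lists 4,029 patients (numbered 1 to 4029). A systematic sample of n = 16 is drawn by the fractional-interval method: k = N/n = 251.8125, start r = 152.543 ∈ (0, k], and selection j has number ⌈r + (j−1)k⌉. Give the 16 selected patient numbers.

j=1: r + 0k = 152.543 → ⌈·⌉ = 153
j=2: r + 1k = 404.3555 → ⌈·⌉ = 405
j=3: r + 2k = 656.168 → ⌈·⌉ = 657
j=4: r + 3k = 907.9805 → ⌈·⌉ = 908
j=5: r + 4k = 1159.793 → ⌈·⌉ = 1160
j=6: r + 5k = 1411.6055 → ⌈·⌉ = 1412
j=7: r + 6k = 1663.418 → ⌈·⌉ = 1664
j=8: r + 7k = 1915.2305 → ⌈·⌉ = 1916
j=9: r + 8k = 2167.043 → ⌈·⌉ = 2168
j=10: r + 9k = 2418.8555 → ⌈·⌉ = 2419
j=11: r + 10k = 2670.668 → ⌈·⌉ = 2671
j=12: r + 11k = 2922.4805 → ⌈·⌉ = 2923
j=13: r + 12k = 3174.293 → ⌈·⌉ = 3175
j=14: r + 13k = 3426.1055 → ⌈·⌉ = 3427
j=15: r + 14k = 3677.918 → ⌈·⌉ = 3678
j=16: r + 15k = 3929.7305 → ⌈·⌉ = 3930

153, 405, 657, 908, 1160, 1412, 1664, 1916, 2168, 2419, 2671, 2923, 3175, 3427, 3678, 3930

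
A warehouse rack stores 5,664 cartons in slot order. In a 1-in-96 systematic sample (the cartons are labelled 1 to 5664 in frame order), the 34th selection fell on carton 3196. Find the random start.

k = 96
r = 3196 − (34−1)×96 = 3196 − 3168 = 28

28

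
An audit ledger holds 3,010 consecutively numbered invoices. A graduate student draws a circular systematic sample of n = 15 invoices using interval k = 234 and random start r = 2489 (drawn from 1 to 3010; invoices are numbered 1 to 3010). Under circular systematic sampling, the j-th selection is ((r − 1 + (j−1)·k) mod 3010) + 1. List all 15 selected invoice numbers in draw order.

2489, 2723, 2957, 181, 415, 649, 883, 1117, 1351, 1585, 1819, 2053, 2287, 2521, 2755

Selection 1: 2489
Selection 2: 2489 + 234 = 2723
Selection 3: 2723 + 234 = 2957
Selection 4: 2957 + 234 = 3191 → 3191 − 3010 = 181
Selection 5: 181 + 234 = 415
Selection 6: 415 + 234 = 649
Selection 7: 649 + 234 = 883
Selection 8: 883 + 234 = 1117
Selection 9: 1117 + 234 = 1351
Selection 10: 1351 + 234 = 1585
Selection 11: 1585 + 234 = 1819
Selection 12: 1819 + 234 = 2053
Selection 13: 2053 + 234 = 2287
Selection 14: 2287 + 234 = 2521
Selection 15: 2521 + 234 = 2755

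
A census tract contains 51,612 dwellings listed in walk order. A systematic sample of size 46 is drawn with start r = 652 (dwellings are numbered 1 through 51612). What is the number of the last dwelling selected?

51142

k = 51612/46 = 1122
46th selection = r + (46−1)·k = 652 + 45×1122 = 652 + 50490 = 51142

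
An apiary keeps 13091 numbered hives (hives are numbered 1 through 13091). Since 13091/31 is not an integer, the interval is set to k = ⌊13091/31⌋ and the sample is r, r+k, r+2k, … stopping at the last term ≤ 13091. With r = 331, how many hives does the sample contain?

31

k = ⌊13091/31⌋ = 422
Achieved size = ⌊(13091 − 331)/422⌋ + 1 = ⌊12760/422⌋ + 1 = 30 + 1 = 31
(last selection: 331 + 30×422 = 12991 ≤ 13091; next would be 13413 > 13091)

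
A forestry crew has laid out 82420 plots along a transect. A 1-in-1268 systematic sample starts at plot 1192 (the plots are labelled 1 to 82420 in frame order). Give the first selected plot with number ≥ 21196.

21480

k = 1268
Steps past start: ⌈(21196 − 1192)/1268⌉ = ⌈20004/1268⌉ = 16
Selected plot: 1192 + 16×1268 = 21480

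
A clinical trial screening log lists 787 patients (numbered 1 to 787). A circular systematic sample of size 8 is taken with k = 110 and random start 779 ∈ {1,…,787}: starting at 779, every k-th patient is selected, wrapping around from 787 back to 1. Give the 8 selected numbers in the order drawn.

779, 102, 212, 322, 432, 542, 652, 762

Selection 1: 779
Selection 2: 779 + 110 = 889 → 889 − 787 = 102
Selection 3: 102 + 110 = 212
Selection 4: 212 + 110 = 322
Selection 5: 322 + 110 = 432
Selection 6: 432 + 110 = 542
Selection 7: 542 + 110 = 652
Selection 8: 652 + 110 = 762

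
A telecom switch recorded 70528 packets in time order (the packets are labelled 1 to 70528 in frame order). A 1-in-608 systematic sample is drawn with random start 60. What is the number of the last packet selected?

69980

k = 608
116th selection = r + (116−1)·k = 60 + 115×608 = 60 + 69920 = 69980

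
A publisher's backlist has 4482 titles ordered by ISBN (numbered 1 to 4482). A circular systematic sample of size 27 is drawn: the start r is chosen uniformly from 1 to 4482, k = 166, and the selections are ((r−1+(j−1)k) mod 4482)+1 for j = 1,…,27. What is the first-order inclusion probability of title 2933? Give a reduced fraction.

1/166

For each position j, as r ranges over 1…4482 the j-th selection hits every title exactly once, so title 2933 is selected for exactly 27 of the 4482 starts.
Inclusion probability = 27/4482 = 1/166.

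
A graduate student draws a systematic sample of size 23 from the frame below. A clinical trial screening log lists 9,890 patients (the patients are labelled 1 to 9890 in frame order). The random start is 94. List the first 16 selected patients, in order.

94, 524, 954, 1384, 1814, 2244, 2674, 3104, 3534, 3964, 4394, 4824, 5254, 5684, 6114, 6544

k = N/n = 9890/23 = 430
patient 1: 94
patient 2: 94 + 430 = 524
patient 3: 524 + 430 = 954
patient 4: 954 + 430 = 1384
patient 5: 1384 + 430 = 1814
patient 6: 1814 + 430 = 2244
patient 7: 2244 + 430 = 2674
patient 8: 2674 + 430 = 3104
patient 9: 3104 + 430 = 3534
patient 10: 3534 + 430 = 3964
patient 11: 3964 + 430 = 4394
patient 12: 4394 + 430 = 4824
patient 13: 4824 + 430 = 5254
patient 14: 5254 + 430 = 5684
patient 15: 5684 + 430 = 6114
patient 16: 6114 + 430 = 6544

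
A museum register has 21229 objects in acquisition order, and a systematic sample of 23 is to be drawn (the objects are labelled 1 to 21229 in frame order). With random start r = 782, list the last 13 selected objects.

10012, 10935, 11858, 12781, 13704, 14627, 15550, 16473, 17396, 18319, 19242, 20165, 21088

k = N/n = 21229/23 = 923
11th selection = 782 + 10×923 = 10012
12th: 10012 + 923 = 10935
13th: 10935 + 923 = 11858
14th: 11858 + 923 = 12781
15th: 12781 + 923 = 13704
16th: 13704 + 923 = 14627
17th: 14627 + 923 = 15550
18th: 15550 + 923 = 16473
19th: 16473 + 923 = 17396
20th: 17396 + 923 = 18319
21st: 18319 + 923 = 19242
22nd: 19242 + 923 = 20165
23rd: 20165 + 923 = 21088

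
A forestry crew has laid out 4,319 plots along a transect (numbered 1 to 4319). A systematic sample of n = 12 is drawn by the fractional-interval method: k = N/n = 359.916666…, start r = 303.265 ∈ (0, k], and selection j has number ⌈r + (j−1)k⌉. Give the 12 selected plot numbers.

304, 664, 1024, 1384, 1743, 2103, 2463, 2823, 3183, 3543, 3903, 4263

j=1: r + 0k = 303.265 → ⌈·⌉ = 304
j=2: r + 1k = 663.181666… → ⌈·⌉ = 664
j=3: r + 2k = 1023.098333… → ⌈·⌉ = 1024
j=4: r + 3k = 1383.015 → ⌈·⌉ = 1384
j=5: r + 4k = 1742.931666… → ⌈·⌉ = 1743
j=6: r + 5k = 2102.848333… → ⌈·⌉ = 2103
j=7: r + 6k = 2462.765 → ⌈·⌉ = 2463
j=8: r + 7k = 2822.681666… → ⌈·⌉ = 2823
j=9: r + 8k = 3182.598333… → ⌈·⌉ = 3183
j=10: r + 9k = 3542.515 → ⌈·⌉ = 3543
j=11: r + 10k = 3902.431666… → ⌈·⌉ = 3903
j=12: r + 11k = 4262.348333… → ⌈·⌉ = 4263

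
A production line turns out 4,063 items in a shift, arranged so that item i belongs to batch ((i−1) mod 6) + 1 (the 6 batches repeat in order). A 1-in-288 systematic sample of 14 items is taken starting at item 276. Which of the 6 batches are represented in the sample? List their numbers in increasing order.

6

Consecutive selections differ by k = 288, so their batch numbers differ by 288 mod 6 = 0.
gcd(288, 6) = 6, so the sample visits 6/6 = 1 distinct residues mod 6.
Start 276 is batch 6; the batches hit are 6.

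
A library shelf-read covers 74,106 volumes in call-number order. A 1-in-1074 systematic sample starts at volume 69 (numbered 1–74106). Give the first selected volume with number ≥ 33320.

33363

k = 1074
Steps past start: ⌈(33320 − 69)/1074⌉ = ⌈33251/1074⌉ = 31
Selected volume: 69 + 31×1074 = 33363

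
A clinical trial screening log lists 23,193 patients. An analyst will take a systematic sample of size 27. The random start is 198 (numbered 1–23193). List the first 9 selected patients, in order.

198, 1057, 1916, 2775, 3634, 4493, 5352, 6211, 7070

k = N/n = 23193/27 = 859
patient 1: 198
patient 2: 198 + 859 = 1057
patient 3: 1057 + 859 = 1916
patient 4: 1916 + 859 = 2775
patient 5: 2775 + 859 = 3634
patient 6: 3634 + 859 = 4493
patient 7: 4493 + 859 = 5352
patient 8: 5352 + 859 = 6211
patient 9: 6211 + 859 = 7070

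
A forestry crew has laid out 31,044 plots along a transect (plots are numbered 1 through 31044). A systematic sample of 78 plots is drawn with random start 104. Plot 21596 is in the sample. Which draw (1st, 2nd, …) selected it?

55

k = 31044/78 = 398
position = (21596 − 104)/398 + 1 = 21492/398 + 1 = 54 + 1 = 55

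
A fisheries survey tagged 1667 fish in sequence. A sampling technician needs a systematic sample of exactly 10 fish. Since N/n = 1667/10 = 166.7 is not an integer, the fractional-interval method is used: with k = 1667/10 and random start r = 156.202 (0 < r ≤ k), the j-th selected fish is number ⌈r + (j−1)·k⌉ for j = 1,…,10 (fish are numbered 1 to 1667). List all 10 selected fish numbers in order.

157, 323, 490, 657, 824, 990, 1157, 1324, 1490, 1657

j=1: r + 0k = 156.202 → ⌈·⌉ = 157
j=2: r + 1k = 322.902 → ⌈·⌉ = 323
j=3: r + 2k = 489.602 → ⌈·⌉ = 490
j=4: r + 3k = 656.302 → ⌈·⌉ = 657
j=5: r + 4k = 823.002 → ⌈·⌉ = 824
j=6: r + 5k = 989.702 → ⌈·⌉ = 990
j=7: r + 6k = 1156.402 → ⌈·⌉ = 1157
j=8: r + 7k = 1323.102 → ⌈·⌉ = 1324
j=9: r + 8k = 1489.802 → ⌈·⌉ = 1490
j=10: r + 9k = 1656.502 → ⌈·⌉ = 1657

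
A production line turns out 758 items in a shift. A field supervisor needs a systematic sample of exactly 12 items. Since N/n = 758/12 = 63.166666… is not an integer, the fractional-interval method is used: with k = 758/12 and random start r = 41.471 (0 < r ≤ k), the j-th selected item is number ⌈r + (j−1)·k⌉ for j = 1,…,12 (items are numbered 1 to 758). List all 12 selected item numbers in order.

j=1: r + 0k = 41.471 → ⌈·⌉ = 42
j=2: r + 1k = 104.637666… → ⌈·⌉ = 105
j=3: r + 2k = 167.804333… → ⌈·⌉ = 168
j=4: r + 3k = 230.971 → ⌈·⌉ = 231
j=5: r + 4k = 294.137666… → ⌈·⌉ = 295
j=6: r + 5k = 357.304333… → ⌈·⌉ = 358
j=7: r + 6k = 420.471 → ⌈·⌉ = 421
j=8: r + 7k = 483.637666… → ⌈·⌉ = 484
j=9: r + 8k = 546.804333… → ⌈·⌉ = 547
j=10: r + 9k = 609.971 → ⌈·⌉ = 610
j=11: r + 10k = 673.137666… → ⌈·⌉ = 674
j=12: r + 11k = 736.304333… → ⌈·⌉ = 737

42, 105, 168, 231, 295, 358, 421, 484, 547, 610, 674, 737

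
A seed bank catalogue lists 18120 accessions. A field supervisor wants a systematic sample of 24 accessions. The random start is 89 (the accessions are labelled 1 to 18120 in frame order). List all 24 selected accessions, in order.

k = N/n = 18120/24 = 755
accession 1: 89
accession 2: 89 + 755 = 844
accession 3: 844 + 755 = 1599
accession 4: 1599 + 755 = 2354
accession 5: 2354 + 755 = 3109
accession 6: 3109 + 755 = 3864
accession 7: 3864 + 755 = 4619
accession 8: 4619 + 755 = 5374
accession 9: 5374 + 755 = 6129
accession 10: 6129 + 755 = 6884
accession 11: 6884 + 755 = 7639
accession 12: 7639 + 755 = 8394
accession 13: 8394 + 755 = 9149
accession 14: 9149 + 755 = 9904
accession 15: 9904 + 755 = 10659
accession 16: 10659 + 755 = 11414
accession 17: 11414 + 755 = 12169
accession 18: 12169 + 755 = 12924
accession 19: 12924 + 755 = 13679
accession 20: 13679 + 755 = 14434
accession 21: 14434 + 755 = 15189
accession 22: 15189 + 755 = 15944
accession 23: 15944 + 755 = 16699
accession 24: 16699 + 755 = 17454

89, 844, 1599, 2354, 3109, 3864, 4619, 5374, 6129, 6884, 7639, 8394, 9149, 9904, 10659, 11414, 12169, 12924, 13679, 14434, 15189, 15944, 16699, 17454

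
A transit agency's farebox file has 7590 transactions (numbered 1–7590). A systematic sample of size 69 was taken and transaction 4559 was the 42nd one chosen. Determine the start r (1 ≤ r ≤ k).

k = 7590/69 = 110
r = 4559 − (42−1)×110 = 4559 − 4510 = 49

49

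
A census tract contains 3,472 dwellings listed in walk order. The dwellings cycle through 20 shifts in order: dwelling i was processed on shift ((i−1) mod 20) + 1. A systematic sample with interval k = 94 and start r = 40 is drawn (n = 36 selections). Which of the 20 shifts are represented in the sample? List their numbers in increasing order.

2, 4, 6, 8, 10, 12, 14, 16, 18, 20

Consecutive selections differ by k = 94, so their shift numbers differ by 94 mod 20 = 14.
gcd(94, 20) = 2, so the sample visits 20/2 = 10 distinct residues mod 20.
Start 40 is shift 20; the shifts hit are 2, 4, 6, 8, 10, 12, 14, 16, 18, 20.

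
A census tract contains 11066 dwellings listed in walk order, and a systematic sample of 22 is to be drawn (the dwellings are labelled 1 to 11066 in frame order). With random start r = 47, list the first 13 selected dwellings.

k = N/n = 11066/22 = 503
dwelling 1: 47
dwelling 2: 47 + 503 = 550
dwelling 3: 550 + 503 = 1053
dwelling 4: 1053 + 503 = 1556
dwelling 5: 1556 + 503 = 2059
dwelling 6: 2059 + 503 = 2562
dwelling 7: 2562 + 503 = 3065
dwelling 8: 3065 + 503 = 3568
dwelling 9: 3568 + 503 = 4071
dwelling 10: 4071 + 503 = 4574
dwelling 11: 4574 + 503 = 5077
dwelling 12: 5077 + 503 = 5580
dwelling 13: 5580 + 503 = 6083

47, 550, 1053, 1556, 2059, 2562, 3065, 3568, 4071, 4574, 5077, 5580, 6083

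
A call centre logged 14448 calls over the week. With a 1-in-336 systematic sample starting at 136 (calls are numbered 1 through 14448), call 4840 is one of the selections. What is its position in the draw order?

k = 336
position = (4840 − 136)/336 + 1 = 4704/336 + 1 = 14 + 1 = 15

15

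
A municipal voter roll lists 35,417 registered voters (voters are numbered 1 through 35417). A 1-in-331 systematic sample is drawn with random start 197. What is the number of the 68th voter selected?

22374

k = 331
68th selection = r + (68−1)·k = 197 + 67×331 = 197 + 22177 = 22374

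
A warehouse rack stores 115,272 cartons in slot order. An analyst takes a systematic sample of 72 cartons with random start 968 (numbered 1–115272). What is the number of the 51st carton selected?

k = 115272/72 = 1601
51st selection = r + (51−1)·k = 968 + 50×1601 = 968 + 80050 = 81018

81018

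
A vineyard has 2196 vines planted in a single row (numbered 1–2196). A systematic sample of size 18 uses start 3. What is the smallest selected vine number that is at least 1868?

k = 2196/18 = 122
Steps past start: ⌈(1868 − 3)/122⌉ = ⌈1865/122⌉ = 16
Selected vine: 3 + 16×122 = 1955

1955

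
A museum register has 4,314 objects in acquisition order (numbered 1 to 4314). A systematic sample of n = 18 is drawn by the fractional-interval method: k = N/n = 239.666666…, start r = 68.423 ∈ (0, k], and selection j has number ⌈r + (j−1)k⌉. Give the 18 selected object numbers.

j=1: r + 0k = 68.423 → ⌈·⌉ = 69
j=2: r + 1k = 308.089666… → ⌈·⌉ = 309
j=3: r + 2k = 547.756333… → ⌈·⌉ = 548
j=4: r + 3k = 787.423 → ⌈·⌉ = 788
j=5: r + 4k = 1027.089666… → ⌈·⌉ = 1028
j=6: r + 5k = 1266.756333… → ⌈·⌉ = 1267
j=7: r + 6k = 1506.423 → ⌈·⌉ = 1507
j=8: r + 7k = 1746.089666… → ⌈·⌉ = 1747
j=9: r + 8k = 1985.756333… → ⌈·⌉ = 1986
j=10: r + 9k = 2225.423 → ⌈·⌉ = 2226
j=11: r + 10k = 2465.089666… → ⌈·⌉ = 2466
j=12: r + 11k = 2704.756333… → ⌈·⌉ = 2705
j=13: r + 12k = 2944.423 → ⌈·⌉ = 2945
j=14: r + 13k = 3184.089666… → ⌈·⌉ = 3185
j=15: r + 14k = 3423.756333… → ⌈·⌉ = 3424
j=16: r + 15k = 3663.423 → ⌈·⌉ = 3664
j=17: r + 16k = 3903.089666… → ⌈·⌉ = 3904
j=18: r + 17k = 4142.756333… → ⌈·⌉ = 4143

69, 309, 548, 788, 1028, 1267, 1507, 1747, 1986, 2226, 2466, 2705, 2945, 3185, 3424, 3664, 3904, 4143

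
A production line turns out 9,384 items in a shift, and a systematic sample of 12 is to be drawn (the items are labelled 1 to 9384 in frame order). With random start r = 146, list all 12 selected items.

k = N/n = 9384/12 = 782
item 1: 146
item 2: 146 + 782 = 928
item 3: 928 + 782 = 1710
item 4: 1710 + 782 = 2492
item 5: 2492 + 782 = 3274
item 6: 3274 + 782 = 4056
item 7: 4056 + 782 = 4838
item 8: 4838 + 782 = 5620
item 9: 5620 + 782 = 6402
item 10: 6402 + 782 = 7184
item 11: 7184 + 782 = 7966
item 12: 7966 + 782 = 8748

146, 928, 1710, 2492, 3274, 4056, 4838, 5620, 6402, 7184, 7966, 8748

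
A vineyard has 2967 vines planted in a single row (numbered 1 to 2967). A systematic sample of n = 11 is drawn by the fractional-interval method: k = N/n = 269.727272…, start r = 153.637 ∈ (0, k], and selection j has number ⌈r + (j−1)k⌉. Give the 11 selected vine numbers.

154, 424, 694, 963, 1233, 1503, 1773, 2042, 2312, 2582, 2851

j=1: r + 0k = 153.637 → ⌈·⌉ = 154
j=2: r + 1k = 423.364272… → ⌈·⌉ = 424
j=3: r + 2k = 693.091545… → ⌈·⌉ = 694
j=4: r + 3k = 962.818818… → ⌈·⌉ = 963
j=5: r + 4k = 1232.546090… → ⌈·⌉ = 1233
j=6: r + 5k = 1502.273363… → ⌈·⌉ = 1503
j=7: r + 6k = 1772.000636… → ⌈·⌉ = 1773
j=8: r + 7k = 2041.727909… → ⌈·⌉ = 2042
j=9: r + 8k = 2311.455181… → ⌈·⌉ = 2312
j=10: r + 9k = 2581.182454… → ⌈·⌉ = 2582
j=11: r + 10k = 2850.909727… → ⌈·⌉ = 2851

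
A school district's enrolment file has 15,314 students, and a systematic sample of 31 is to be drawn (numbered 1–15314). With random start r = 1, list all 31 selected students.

1, 495, 989, 1483, 1977, 2471, 2965, 3459, 3953, 4447, 4941, 5435, 5929, 6423, 6917, 7411, 7905, 8399, 8893, 9387, 9881, 10375, 10869, 11363, 11857, 12351, 12845, 13339, 13833, 14327, 14821

k = N/n = 15314/31 = 494
student 1: 1
student 2: 1 + 494 = 495
student 3: 495 + 494 = 989
student 4: 989 + 494 = 1483
student 5: 1483 + 494 = 1977
student 6: 1977 + 494 = 2471
student 7: 2471 + 494 = 2965
student 8: 2965 + 494 = 3459
student 9: 3459 + 494 = 3953
student 10: 3953 + 494 = 4447
student 11: 4447 + 494 = 4941
student 12: 4941 + 494 = 5435
student 13: 5435 + 494 = 5929
student 14: 5929 + 494 = 6423
student 15: 6423 + 494 = 6917
student 16: 6917 + 494 = 7411
student 17: 7411 + 494 = 7905
student 18: 7905 + 494 = 8399
student 19: 8399 + 494 = 8893
student 20: 8893 + 494 = 9387
student 21: 9387 + 494 = 9881
student 22: 9881 + 494 = 10375
student 23: 10375 + 494 = 10869
student 24: 10869 + 494 = 11363
student 25: 11363 + 494 = 11857
student 26: 11857 + 494 = 12351
student 27: 12351 + 494 = 12845
student 28: 12845 + 494 = 13339
student 29: 13339 + 494 = 13833
student 30: 13833 + 494 = 14327
student 31: 14327 + 494 = 14821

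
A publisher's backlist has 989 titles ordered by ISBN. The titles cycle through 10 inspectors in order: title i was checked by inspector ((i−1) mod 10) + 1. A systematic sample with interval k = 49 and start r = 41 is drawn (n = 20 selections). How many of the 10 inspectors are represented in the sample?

10

Consecutive selections differ by k = 49, so their inspector numbers differ by 49 mod 10 = 9.
gcd(49, 10) = 1, so the sample visits 10/1 = 10 distinct residues mod 10.
Start 41 is inspector 1; the inspectors hit are 1, 2, 3, 4, 5, 6, 7, 8, 9, 10.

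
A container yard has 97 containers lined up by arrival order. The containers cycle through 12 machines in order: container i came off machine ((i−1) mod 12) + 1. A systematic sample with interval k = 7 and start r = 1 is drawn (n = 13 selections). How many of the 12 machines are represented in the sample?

Consecutive selections differ by k = 7, so their machine numbers differ by 7 mod 12 = 7.
gcd(7, 12) = 1, so the sample visits 12/1 = 12 distinct residues mod 12.
Start 1 is machine 1; the machines hit are 1, 2, 3, 4, 5, 6, 7, 8, 9, 10, 11, 12.

12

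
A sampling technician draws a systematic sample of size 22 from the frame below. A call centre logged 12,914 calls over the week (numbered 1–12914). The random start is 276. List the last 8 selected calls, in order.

8494, 9081, 9668, 10255, 10842, 11429, 12016, 12603

k = N/n = 12914/22 = 587
15th selection = 276 + 14×587 = 8494
16th: 8494 + 587 = 9081
17th: 9081 + 587 = 9668
18th: 9668 + 587 = 10255
19th: 10255 + 587 = 10842
20th: 10842 + 587 = 11429
21st: 11429 + 587 = 12016
22nd: 12016 + 587 = 12603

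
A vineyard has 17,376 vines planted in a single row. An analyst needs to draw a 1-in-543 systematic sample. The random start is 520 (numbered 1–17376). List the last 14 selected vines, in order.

10294, 10837, 11380, 11923, 12466, 13009, 13552, 14095, 14638, 15181, 15724, 16267, 16810, 17353

19th selection = 520 + 18×543 = 10294
20th: 10294 + 543 = 10837
21st: 10837 + 543 = 11380
22nd: 11380 + 543 = 11923
23rd: 11923 + 543 = 12466
24th: 12466 + 543 = 13009
25th: 13009 + 543 = 13552
26th: 13552 + 543 = 14095
27th: 14095 + 543 = 14638
28th: 14638 + 543 = 15181
29th: 15181 + 543 = 15724
30th: 15724 + 543 = 16267
31st: 16267 + 543 = 16810
32nd: 16810 + 543 = 17353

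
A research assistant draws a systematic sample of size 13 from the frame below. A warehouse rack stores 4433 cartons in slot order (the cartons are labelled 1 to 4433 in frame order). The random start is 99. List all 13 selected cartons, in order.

99, 440, 781, 1122, 1463, 1804, 2145, 2486, 2827, 3168, 3509, 3850, 4191

k = N/n = 4433/13 = 341
carton 1: 99
carton 2: 99 + 341 = 440
carton 3: 440 + 341 = 781
carton 4: 781 + 341 = 1122
carton 5: 1122 + 341 = 1463
carton 6: 1463 + 341 = 1804
carton 7: 1804 + 341 = 2145
carton 8: 2145 + 341 = 2486
carton 9: 2486 + 341 = 2827
carton 10: 2827 + 341 = 3168
carton 11: 3168 + 341 = 3509
carton 12: 3509 + 341 = 3850
carton 13: 3850 + 341 = 4191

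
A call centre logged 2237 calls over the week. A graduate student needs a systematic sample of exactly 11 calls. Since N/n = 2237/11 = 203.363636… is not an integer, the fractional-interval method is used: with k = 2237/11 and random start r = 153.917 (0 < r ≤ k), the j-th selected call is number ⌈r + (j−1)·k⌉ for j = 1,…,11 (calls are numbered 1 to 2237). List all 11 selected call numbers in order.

154, 358, 561, 765, 968, 1171, 1375, 1578, 1781, 1985, 2188

j=1: r + 0k = 153.917 → ⌈·⌉ = 154
j=2: r + 1k = 357.280636… → ⌈·⌉ = 358
j=3: r + 2k = 560.644272… → ⌈·⌉ = 561
j=4: r + 3k = 764.007909… → ⌈·⌉ = 765
j=5: r + 4k = 967.371545… → ⌈·⌉ = 968
j=6: r + 5k = 1170.735181… → ⌈·⌉ = 1171
j=7: r + 6k = 1374.098818… → ⌈·⌉ = 1375
j=8: r + 7k = 1577.462454… → ⌈·⌉ = 1578
j=9: r + 8k = 1780.826090… → ⌈·⌉ = 1781
j=10: r + 9k = 1984.189727… → ⌈·⌉ = 1985
j=11: r + 10k = 2187.553363… → ⌈·⌉ = 2188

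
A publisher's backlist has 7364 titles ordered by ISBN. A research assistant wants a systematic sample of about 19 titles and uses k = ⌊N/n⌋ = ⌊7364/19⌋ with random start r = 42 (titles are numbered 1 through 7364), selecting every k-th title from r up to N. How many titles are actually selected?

19

k = ⌊7364/19⌋ = 387
Achieved size = ⌊(7364 − 42)/387⌋ + 1 = ⌊7322/387⌋ + 1 = 18 + 1 = 19
(last selection: 42 + 18×387 = 7008 ≤ 7364; next would be 7395 > 7364)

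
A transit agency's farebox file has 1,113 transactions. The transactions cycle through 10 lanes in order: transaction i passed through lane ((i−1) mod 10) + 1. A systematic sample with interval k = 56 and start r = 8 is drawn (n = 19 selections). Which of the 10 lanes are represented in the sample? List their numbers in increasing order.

2, 4, 6, 8, 10

Consecutive selections differ by k = 56, so their lane numbers differ by 56 mod 10 = 6.
gcd(56, 10) = 2, so the sample visits 10/2 = 5 distinct residues mod 10.
Start 8 is lane 8; the lanes hit are 2, 4, 6, 8, 10.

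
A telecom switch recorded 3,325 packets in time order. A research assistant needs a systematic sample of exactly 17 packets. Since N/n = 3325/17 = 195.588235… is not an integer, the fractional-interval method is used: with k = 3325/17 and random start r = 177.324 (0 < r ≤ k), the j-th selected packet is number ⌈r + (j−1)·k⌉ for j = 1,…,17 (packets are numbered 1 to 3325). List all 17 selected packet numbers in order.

178, 373, 569, 765, 960, 1156, 1351, 1547, 1743, 1938, 2134, 2329, 2525, 2720, 2916, 3112, 3307

j=1: r + 0k = 177.324 → ⌈·⌉ = 178
j=2: r + 1k = 372.912235… → ⌈·⌉ = 373
j=3: r + 2k = 568.500470… → ⌈·⌉ = 569
j=4: r + 3k = 764.088705… → ⌈·⌉ = 765
j=5: r + 4k = 959.676941… → ⌈·⌉ = 960
j=6: r + 5k = 1155.265176… → ⌈·⌉ = 1156
j=7: r + 6k = 1350.853411… → ⌈·⌉ = 1351
j=8: r + 7k = 1546.441647… → ⌈·⌉ = 1547
j=9: r + 8k = 1742.029882… → ⌈·⌉ = 1743
j=10: r + 9k = 1937.618117… → ⌈·⌉ = 1938
j=11: r + 10k = 2133.206352… → ⌈·⌉ = 2134
j=12: r + 11k = 2328.794588… → ⌈·⌉ = 2329
j=13: r + 12k = 2524.382823… → ⌈·⌉ = 2525
j=14: r + 13k = 2719.971058… → ⌈·⌉ = 2720
j=15: r + 14k = 2915.559294… → ⌈·⌉ = 2916
j=16: r + 15k = 3111.147529… → ⌈·⌉ = 3112
j=17: r + 16k = 3306.735764… → ⌈·⌉ = 3307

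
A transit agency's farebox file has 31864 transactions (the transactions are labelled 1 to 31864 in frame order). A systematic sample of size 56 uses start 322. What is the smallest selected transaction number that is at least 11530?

k = 31864/56 = 569
Steps past start: ⌈(11530 − 322)/569⌉ = ⌈11208/569⌉ = 20
Selected transaction: 322 + 20×569 = 11702

11702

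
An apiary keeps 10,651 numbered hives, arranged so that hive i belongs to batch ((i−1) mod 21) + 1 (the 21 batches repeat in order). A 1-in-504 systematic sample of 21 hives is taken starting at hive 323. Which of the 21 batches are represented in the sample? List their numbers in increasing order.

Consecutive selections differ by k = 504, so their batch numbers differ by 504 mod 21 = 0.
gcd(504, 21) = 21, so the sample visits 21/21 = 1 distinct residues mod 21.
Start 323 is batch 8; the batches hit are 8.

8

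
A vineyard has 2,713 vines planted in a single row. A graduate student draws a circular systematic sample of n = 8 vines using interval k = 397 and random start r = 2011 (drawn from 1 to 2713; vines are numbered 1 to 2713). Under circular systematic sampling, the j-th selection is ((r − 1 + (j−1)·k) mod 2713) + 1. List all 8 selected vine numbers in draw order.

2011, 2408, 92, 489, 886, 1283, 1680, 2077

Selection 1: 2011
Selection 2: 2011 + 397 = 2408
Selection 3: 2408 + 397 = 2805 → 2805 − 2713 = 92
Selection 4: 92 + 397 = 489
Selection 5: 489 + 397 = 886
Selection 6: 886 + 397 = 1283
Selection 7: 1283 + 397 = 1680
Selection 8: 1680 + 397 = 2077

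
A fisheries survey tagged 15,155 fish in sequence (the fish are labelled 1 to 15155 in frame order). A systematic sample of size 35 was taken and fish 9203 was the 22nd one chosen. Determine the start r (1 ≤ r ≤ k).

k = 15155/35 = 433
r = 9203 − (22−1)×433 = 9203 − 9093 = 110

110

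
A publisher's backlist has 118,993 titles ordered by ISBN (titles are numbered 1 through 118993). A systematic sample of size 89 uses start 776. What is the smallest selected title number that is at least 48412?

k = 118993/89 = 1337
Steps past start: ⌈(48412 − 776)/1337⌉ = ⌈47636/1337⌉ = 36
Selected title: 776 + 36×1337 = 48908

48908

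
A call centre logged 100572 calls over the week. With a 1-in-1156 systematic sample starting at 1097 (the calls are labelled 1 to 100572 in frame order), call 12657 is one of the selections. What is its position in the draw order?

11

k = 1156
position = (12657 − 1097)/1156 + 1 = 11560/1156 + 1 = 10 + 1 = 11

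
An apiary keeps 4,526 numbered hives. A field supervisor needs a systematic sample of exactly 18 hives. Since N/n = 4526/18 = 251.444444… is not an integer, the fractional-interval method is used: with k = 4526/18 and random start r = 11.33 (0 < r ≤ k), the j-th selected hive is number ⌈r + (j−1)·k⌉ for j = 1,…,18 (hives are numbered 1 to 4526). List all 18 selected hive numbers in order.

12, 263, 515, 766, 1018, 1269, 1520, 1772, 2023, 2275, 2526, 2778, 3029, 3281, 3532, 3783, 4035, 4286

j=1: r + 0k = 11.33 → ⌈·⌉ = 12
j=2: r + 1k = 262.774444… → ⌈·⌉ = 263
j=3: r + 2k = 514.218888… → ⌈·⌉ = 515
j=4: r + 3k = 765.663333… → ⌈·⌉ = 766
j=5: r + 4k = 1017.107777… → ⌈·⌉ = 1018
j=6: r + 5k = 1268.552222… → ⌈·⌉ = 1269
j=7: r + 6k = 1519.996666… → ⌈·⌉ = 1520
j=8: r + 7k = 1771.441111… → ⌈·⌉ = 1772
j=9: r + 8k = 2022.885555… → ⌈·⌉ = 2023
j=10: r + 9k = 2274.33 → ⌈·⌉ = 2275
j=11: r + 10k = 2525.774444… → ⌈·⌉ = 2526
j=12: r + 11k = 2777.218888… → ⌈·⌉ = 2778
j=13: r + 12k = 3028.663333… → ⌈·⌉ = 3029
j=14: r + 13k = 3280.107777… → ⌈·⌉ = 3281
j=15: r + 14k = 3531.552222… → ⌈·⌉ = 3532
j=16: r + 15k = 3782.996666… → ⌈·⌉ = 3783
j=17: r + 16k = 4034.441111… → ⌈·⌉ = 4035
j=18: r + 17k = 4285.885555… → ⌈·⌉ = 4286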